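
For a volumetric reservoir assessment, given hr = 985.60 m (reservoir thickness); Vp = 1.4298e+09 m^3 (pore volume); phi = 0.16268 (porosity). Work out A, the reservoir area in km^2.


A = Vp / (1e6 * hr * phi)
A = 1.4298e+09 / (1e6 * 985.60 * 0.16268)
A = 8.9174 km^2


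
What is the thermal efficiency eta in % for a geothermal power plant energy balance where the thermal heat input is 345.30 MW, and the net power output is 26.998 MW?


eta = W_net / Q_in * 100
eta = 26.998 / 345.30 * 100
eta = 7.8187 %


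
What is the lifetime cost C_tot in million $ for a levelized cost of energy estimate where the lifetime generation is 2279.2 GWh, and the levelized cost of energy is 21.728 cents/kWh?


C_tot = LCOE / 100 * E_tot
C_tot = 21.728 / 100 * 2279.2
C_tot = 495.22 million $


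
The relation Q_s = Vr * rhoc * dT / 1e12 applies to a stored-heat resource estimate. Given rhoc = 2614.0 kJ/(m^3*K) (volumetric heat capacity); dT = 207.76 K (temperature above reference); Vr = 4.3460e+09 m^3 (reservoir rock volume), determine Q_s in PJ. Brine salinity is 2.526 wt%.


Q_s = Vr * rhoc * dT / 1e12
Q_s = 4.3460e+09 * 2614.0 * 207.76 / 1e12
Q_s = 2360.2 PJ


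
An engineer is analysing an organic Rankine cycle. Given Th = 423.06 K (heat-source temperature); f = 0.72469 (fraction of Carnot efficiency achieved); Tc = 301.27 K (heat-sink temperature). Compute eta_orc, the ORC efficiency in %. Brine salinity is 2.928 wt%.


eta_orc = (1 - Tc/Th) * f * 100
eta_orc = (1 - 301.27/423.06) * 0.72469 * 100
eta_orc = 20.862 %


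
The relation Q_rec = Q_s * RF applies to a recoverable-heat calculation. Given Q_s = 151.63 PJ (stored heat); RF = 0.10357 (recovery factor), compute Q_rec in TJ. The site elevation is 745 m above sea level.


Q_rec = Q_s * RF
Q_rec = 151.63 * 0.10357
Q_rec = 15.70432 PJ
Convert: 15.70432 PJ * 1000.0 = 15704 TJ
Q_rec = 15704 TJ


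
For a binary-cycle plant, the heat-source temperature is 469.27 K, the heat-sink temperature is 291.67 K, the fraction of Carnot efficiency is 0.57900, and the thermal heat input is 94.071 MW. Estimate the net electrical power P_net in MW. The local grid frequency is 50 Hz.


Step 1: eta = (1 - Tc/Th)*f = (1 - 291.67/469.27)*0.579 = 0.2191284
Step 2: P_net = eta * Q_in = 0.2191284 * 94.071 = 20.614 MW
P_net = 20.614 MW


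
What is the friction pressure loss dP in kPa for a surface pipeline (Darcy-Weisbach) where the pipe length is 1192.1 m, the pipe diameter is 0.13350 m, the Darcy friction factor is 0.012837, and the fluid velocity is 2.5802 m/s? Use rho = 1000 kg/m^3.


dP = f * (L/D) * (rho*vel^2/2) / 1000
dP = 0.012837 * (1192.1/0.13350) * (1000*2.5802^2/2) / 1000
dP = 381.57 kPa


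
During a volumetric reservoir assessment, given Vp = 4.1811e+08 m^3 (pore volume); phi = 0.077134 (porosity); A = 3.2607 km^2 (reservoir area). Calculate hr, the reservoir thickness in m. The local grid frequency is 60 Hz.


hr = Vp / (A * 1e6 * phi)
hr = 4.1811e+08 / (3.2607 * 1e6 * 0.077134)
hr = 1662.4 m


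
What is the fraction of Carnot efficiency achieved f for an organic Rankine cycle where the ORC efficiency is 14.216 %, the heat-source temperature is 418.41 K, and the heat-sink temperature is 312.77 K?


f = (eta_orc/100) / (1 - Tc/Th)
f = (14.216/100) / (1 - 312.77/418.41)
f = 0.56306


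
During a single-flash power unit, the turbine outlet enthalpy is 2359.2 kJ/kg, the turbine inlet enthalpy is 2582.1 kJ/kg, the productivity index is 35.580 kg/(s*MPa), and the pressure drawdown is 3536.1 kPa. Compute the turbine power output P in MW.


Step 1: mdot = PI * dP / 1000 = 35.58 * 3536.1 / 1000 = 125.8144 kg/s
Step 2: P = mdot*(h_in - h_out)/1000 = 125.8144*(2582.1 - 2359.2)/1000 = 28.044 MW
P = 28.044 MW


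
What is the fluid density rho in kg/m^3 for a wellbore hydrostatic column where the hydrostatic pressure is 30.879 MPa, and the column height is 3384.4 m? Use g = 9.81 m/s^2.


rho = P * 1e6 / (g * h)
rho = 30.879 * 1e6 / (9.81 * 3384.4)
rho = 930.06 kg/m^3


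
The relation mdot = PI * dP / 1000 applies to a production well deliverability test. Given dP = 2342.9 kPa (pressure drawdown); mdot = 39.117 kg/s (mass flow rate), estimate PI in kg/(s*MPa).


PI = mdot * 1000 / dP
PI = 39.117 * 1000 / 2342.9
PI = 16.696 kg/(s*MPa)


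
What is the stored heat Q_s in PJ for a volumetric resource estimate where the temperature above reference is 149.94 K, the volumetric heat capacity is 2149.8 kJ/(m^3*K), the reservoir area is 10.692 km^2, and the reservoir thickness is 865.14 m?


Step 1: Vr = A*1e6*hr = 10.692*1e6*865.14 = 9.250077e+09 m^3
Step 2: Q_s = Vr*rhoc*dT/1e12 = 9.250077e+09*2149.8*149.94/1e12 = 2981.7 PJ
Q_s = 2981.7 PJ


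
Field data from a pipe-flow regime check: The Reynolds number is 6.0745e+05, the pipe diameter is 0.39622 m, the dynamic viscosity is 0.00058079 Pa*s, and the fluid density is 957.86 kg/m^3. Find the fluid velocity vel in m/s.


vel = Re * mu / (rho * D)
vel = 6.0745e+05 * 0.00058079 / (957.86 * 0.39622)
vel = 0.92959 m/s


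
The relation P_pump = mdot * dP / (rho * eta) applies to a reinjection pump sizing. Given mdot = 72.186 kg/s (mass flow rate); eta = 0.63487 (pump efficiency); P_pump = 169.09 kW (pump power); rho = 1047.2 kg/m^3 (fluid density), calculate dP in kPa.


dP = P_pump * rho * eta / mdot
dP = 169.09 * 1047.2 * 0.63487 / 72.186
dP = 1557.3 kPa


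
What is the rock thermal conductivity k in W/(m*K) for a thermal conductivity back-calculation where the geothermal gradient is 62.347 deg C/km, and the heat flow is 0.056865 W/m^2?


k = q / (grad / 1000)
k = 0.056865 / (62.347 / 1000)
k = 0.91207 W/(m*K)


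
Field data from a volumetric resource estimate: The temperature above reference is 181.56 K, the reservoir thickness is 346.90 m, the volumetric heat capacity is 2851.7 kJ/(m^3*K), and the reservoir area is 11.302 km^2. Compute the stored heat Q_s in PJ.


Step 1: Vr = A*1e6*hr = 11.302*1e6*346.9 = 3.920664e+09 m^3
Step 2: Q_s = Vr*rhoc*dT/1e12 = 3.920664e+09*2851.7*181.56/1e12 = 2029.9 PJ
Q_s = 2029.9 PJ


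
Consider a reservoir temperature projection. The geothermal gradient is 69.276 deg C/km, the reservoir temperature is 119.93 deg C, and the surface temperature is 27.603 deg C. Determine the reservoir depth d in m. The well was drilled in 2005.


d = (T_res - T_surf) / grad * 1000
d = (119.93 - 27.603) / 69.276 * 1000
d = 1332.7 m


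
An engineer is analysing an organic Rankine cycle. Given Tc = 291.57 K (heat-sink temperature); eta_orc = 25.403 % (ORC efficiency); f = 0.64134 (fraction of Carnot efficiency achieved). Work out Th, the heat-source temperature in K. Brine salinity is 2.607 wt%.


Th = Tc / (1 - (eta_orc/100)/f)
Th = 291.57 / (1 - (25.403/100)/0.64134)
Th = 482.81 K


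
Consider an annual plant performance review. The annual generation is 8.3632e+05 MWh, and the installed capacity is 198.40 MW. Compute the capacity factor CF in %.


CF = E_a / (cap * 8760) * 100
CF = 8.3632e+05 / (198.40 * 8760) * 100
CF = 48.120 %


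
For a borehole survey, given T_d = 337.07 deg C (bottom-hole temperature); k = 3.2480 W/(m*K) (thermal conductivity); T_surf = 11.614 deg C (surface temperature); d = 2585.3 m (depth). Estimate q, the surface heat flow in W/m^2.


Step 1: grad = (T_d - T_surf)/d * 1000 = (337.07 - 11.614)/2585.3 * 1000 = 125.8871 deg C/km
Step 2: q = k * grad / 1000 = 3.248 * 125.8871 / 1000 = 0.40888 W/m^2
q = 0.40888 W/m^2


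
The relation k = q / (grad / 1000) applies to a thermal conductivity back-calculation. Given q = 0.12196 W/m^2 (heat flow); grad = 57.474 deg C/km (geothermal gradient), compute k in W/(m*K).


k = q / (grad / 1000)
k = 0.12196 / (57.474 / 1000)
k = 2.1220 W/(m*K)


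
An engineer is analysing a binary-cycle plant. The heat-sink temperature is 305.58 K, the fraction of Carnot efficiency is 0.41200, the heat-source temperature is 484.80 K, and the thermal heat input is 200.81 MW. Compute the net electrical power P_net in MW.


Step 1: eta = (1 - Tc/Th)*f = (1 - 305.58/484.8)*0.412 = 0.1523074
Step 2: P_net = eta * Q_in = 0.1523074 * 200.81 = 30.585 MW
P_net = 30.585 MW


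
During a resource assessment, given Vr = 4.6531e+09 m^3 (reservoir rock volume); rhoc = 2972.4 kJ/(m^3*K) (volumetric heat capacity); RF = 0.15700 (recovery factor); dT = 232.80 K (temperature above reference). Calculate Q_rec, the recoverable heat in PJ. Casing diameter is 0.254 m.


Step 1: Q_s = Vr*rhoc*dT/1e12 = 4.6531e+09*2972.4*232.8/1e12 = 3219.828 PJ
Step 2: Q_rec = Q_s * RF = 3219.828 * 0.157 = 505.51 PJ
Q_rec = 505.51 PJ


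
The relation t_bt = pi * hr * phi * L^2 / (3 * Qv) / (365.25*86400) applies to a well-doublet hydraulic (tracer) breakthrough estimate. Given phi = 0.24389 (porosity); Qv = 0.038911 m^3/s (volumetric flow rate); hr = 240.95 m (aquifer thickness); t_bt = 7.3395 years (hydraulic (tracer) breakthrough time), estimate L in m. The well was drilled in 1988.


L = sqrt(t_bt*365.25*86400*3*Qv / (pi*hr*phi))
L = sqrt(7.3395*365.25*86400*3*0.038911 / (pi*240.95*0.24389))
L = 382.69 m


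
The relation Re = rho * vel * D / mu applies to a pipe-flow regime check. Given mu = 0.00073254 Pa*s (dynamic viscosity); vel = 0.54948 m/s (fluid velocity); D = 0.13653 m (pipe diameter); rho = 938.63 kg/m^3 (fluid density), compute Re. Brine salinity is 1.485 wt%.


Re = rho * vel * D / mu
Re = 938.63 * 0.54948 * 0.13653 / 0.00073254
Re = 96126


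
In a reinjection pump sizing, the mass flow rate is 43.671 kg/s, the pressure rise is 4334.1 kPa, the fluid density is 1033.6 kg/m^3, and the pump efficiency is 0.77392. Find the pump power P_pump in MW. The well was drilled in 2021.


P_pump = mdot * dP / (rho * eta)
P_pump = 43.671 * 4334.1 / (1033.6 * 0.77392)
P_pump = 236.6157 kW
Convert: 236.6157 kW * 0.001 = 0.23662 MW
P_pump = 0.23662 MW


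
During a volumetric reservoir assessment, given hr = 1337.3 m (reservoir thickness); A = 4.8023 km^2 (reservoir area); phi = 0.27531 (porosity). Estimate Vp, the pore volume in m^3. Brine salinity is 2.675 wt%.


Vp = A * 1e6 * hr * phi
Vp = 4.8023 * 1e6 * 1337.3 * 0.27531
Vp = 1.7681e+09 m^3


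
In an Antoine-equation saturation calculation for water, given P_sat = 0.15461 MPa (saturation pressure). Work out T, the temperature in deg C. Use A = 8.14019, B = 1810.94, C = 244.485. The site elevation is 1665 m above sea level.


T = B / (A - log10(P_sat * 760 / 0.101325)) - C
T = 1810.94 / (8.14019 - log10(0.15461 * 760 / 0.101325)) - 244.485
T = 112.29 deg C


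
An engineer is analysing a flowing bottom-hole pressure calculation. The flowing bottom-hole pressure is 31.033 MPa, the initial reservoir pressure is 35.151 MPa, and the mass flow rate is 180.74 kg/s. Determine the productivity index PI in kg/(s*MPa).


PI = mdot / (P_i - P_wf)
PI = 180.74 / (35.151 - 31.033)
PI = 43.890 kg/(s*MPa)


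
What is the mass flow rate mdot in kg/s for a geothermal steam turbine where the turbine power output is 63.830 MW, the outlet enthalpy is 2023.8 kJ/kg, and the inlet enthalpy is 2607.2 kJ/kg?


mdot = P * 1000 / (h_in - h_out)
mdot = 63.830 * 1000 / (2607.2 - 2023.8)
mdot = 109.41 kg/s


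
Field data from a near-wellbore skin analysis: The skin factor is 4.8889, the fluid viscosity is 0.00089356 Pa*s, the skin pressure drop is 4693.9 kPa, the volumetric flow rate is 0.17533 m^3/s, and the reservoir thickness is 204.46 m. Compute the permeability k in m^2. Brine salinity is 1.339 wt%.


k = S*q*mu / (2*pi*dP_s*1000*hr)
k = 4.8889*0.17533*0.00089356 / (2*pi*4693.9*1000*204.46)
k = 1.2702e-13 m^2


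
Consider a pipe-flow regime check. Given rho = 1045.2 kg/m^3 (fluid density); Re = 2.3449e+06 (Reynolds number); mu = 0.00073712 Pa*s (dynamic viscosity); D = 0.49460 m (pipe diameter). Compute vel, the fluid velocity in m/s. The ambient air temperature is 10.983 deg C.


vel = Re * mu / (rho * D)
vel = 2.3449e+06 * 0.00073712 / (1045.2 * 0.49460)
vel = 3.3436 m/s


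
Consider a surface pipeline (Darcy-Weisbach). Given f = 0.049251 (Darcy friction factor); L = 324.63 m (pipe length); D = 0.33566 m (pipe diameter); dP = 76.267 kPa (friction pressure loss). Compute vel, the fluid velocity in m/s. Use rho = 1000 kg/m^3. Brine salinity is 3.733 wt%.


vel = sqrt(dP*1000*2*D / (f*L*rho))
vel = sqrt(76.267*1000*2*0.33566 / (0.049251*324.63*1000))
vel = 1.7895 m/s


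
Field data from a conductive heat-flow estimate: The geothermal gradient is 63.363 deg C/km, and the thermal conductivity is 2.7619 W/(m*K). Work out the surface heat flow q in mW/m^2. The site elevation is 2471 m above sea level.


q = k * grad / 1000
q = 2.7619 * 63.363 / 1000
q = 0.1750023 W/m^2
Convert: 0.1750023 W/m^2 * 1000.0 = 175.00 mW/m^2
q = 175.00 mW/m^2


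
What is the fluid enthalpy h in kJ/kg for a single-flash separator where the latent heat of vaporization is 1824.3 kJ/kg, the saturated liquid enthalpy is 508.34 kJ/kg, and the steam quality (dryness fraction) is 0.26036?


h = hf + x * hfg
h = 508.34 + 0.26036 * 1824.3
h = 983.31 kJ/kg


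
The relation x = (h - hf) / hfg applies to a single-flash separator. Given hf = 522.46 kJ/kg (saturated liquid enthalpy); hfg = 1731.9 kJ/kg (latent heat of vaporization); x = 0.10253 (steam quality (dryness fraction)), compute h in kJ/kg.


h = hf + x * hfg
h = 522.46 + 0.10253 * 1731.9
h = 700.03 kJ/kg


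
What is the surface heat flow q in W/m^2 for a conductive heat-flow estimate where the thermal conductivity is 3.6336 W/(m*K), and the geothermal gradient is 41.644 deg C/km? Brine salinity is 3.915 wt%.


q = k * grad / 1000
q = 3.6336 * 41.644 / 1000
q = 0.15132 W/m^2


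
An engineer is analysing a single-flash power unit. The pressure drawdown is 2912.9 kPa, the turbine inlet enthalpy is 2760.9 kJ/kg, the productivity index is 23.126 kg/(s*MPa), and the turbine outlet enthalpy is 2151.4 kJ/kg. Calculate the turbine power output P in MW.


Step 1: mdot = PI * dP / 1000 = 23.126 * 2912.9 / 1000 = 67.36373 kg/s
Step 2: P = mdot*(h_in - h_out)/1000 = 67.36373*(2760.9 - 2151.4)/1000 = 41.058 MW
P = 41.058 MW


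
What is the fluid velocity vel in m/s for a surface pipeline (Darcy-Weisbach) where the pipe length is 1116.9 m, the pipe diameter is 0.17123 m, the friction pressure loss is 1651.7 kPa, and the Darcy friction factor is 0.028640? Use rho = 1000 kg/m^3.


vel = sqrt(dP*1000*2*D / (f*L*rho))
vel = sqrt(1651.7*1000*2*0.17123 / (0.028640*1116.9*1000))
vel = 4.2051 m/s


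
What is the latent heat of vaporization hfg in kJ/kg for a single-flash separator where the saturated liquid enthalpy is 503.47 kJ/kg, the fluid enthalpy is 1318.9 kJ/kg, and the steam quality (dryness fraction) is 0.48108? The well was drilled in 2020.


hfg = (h - hf) / x
hfg = (1318.9 - 503.47) / 0.48108
hfg = 1695.0 kJ/kg


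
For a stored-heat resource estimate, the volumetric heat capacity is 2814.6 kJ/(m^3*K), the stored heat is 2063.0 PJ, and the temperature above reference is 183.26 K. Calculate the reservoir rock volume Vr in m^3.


Vr = Q_s * 1e12 / (rhoc * dT)
Vr = 2063.0 * 1e12 / (2814.6 * 183.26)
Vr = 3.9996e+09 m^3


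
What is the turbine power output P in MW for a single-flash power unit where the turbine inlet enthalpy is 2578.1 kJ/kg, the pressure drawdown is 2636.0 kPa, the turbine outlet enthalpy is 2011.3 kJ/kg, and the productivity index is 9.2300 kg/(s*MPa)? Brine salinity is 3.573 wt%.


Step 1: mdot = PI * dP / 1000 = 9.23 * 2636.0 / 1000 = 24.33028 kg/s
Step 2: P = mdot*(h_in - h_out)/1000 = 24.33028*(2578.1 - 2011.3)/1000 = 13.790 MW
P = 13.790 MW


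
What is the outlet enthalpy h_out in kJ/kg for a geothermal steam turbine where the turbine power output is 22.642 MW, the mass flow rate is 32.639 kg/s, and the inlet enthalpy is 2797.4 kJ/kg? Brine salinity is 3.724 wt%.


h_out = h_in - P * 1000 / mdot
h_out = 2797.4 - 22.642 * 1000 / 32.639
h_out = 2103.7 kJ/kg


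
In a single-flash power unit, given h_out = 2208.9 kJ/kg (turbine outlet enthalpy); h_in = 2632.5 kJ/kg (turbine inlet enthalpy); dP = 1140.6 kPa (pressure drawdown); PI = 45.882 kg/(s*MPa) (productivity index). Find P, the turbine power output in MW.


Step 1: mdot = PI * dP / 1000 = 45.882 * 1140.6 / 1000 = 52.33301 kg/s
Step 2: P = mdot*(h_in - h_out)/1000 = 52.33301*(2632.5 - 2208.9)/1000 = 22.168 MW
P = 22.168 MW


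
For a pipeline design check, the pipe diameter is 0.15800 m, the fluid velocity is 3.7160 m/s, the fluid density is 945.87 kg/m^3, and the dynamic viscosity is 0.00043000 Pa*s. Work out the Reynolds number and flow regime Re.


Step 1: Re = rho*vel*D/mu = 945.87*3.716*0.158/0.00043 = 1.2915e+06
Step 2: Re = 1.2915e+06 > 4000, so flow is turbulent.
Re = 1.2915e+06 (turbulent)


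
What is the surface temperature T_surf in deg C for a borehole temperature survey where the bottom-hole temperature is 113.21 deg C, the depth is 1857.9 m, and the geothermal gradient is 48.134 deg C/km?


T_surf = T_d - grad * d / 1000
T_surf = 113.21 - 48.134 * 1857.9 / 1000
T_surf = 23.782 deg C


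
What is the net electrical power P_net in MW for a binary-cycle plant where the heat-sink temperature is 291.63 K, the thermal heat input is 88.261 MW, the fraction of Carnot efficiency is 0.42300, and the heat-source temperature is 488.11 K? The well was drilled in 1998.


Step 1: eta = (1 - Tc/Th)*f = (1 - 291.63/488.11)*0.423 = 0.1702711
Step 2: P_net = eta * Q_in = 0.1702711 * 88.261 = 15.028 MW
P_net = 15.028 MW


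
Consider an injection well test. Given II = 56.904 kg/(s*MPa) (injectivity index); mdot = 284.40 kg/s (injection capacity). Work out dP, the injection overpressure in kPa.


dP = mdot * 1000 / II
dP = 284.40 * 1000 / 56.904
dP = 4997.9 kPa


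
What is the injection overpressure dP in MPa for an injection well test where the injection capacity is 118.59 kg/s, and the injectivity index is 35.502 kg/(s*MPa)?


dP = mdot * 1000 / II
dP = 118.59 * 1000 / 35.502
dP = 3340.375 kPa
Convert: 3340.375 kPa * 0.001 = 3.3404 MPa
dP = 3.3404 MPa


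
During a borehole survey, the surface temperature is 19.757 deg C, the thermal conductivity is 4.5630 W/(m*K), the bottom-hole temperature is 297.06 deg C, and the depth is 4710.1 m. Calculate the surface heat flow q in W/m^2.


Step 1: grad = (T_d - T_surf)/d * 1000 = (297.06 - 19.757)/4710.1 * 1000 = 58.87412 deg C/km
Step 2: q = k * grad / 1000 = 4.563 * 58.87412 / 1000 = 0.26864 W/m^2
q = 0.26864 W/m^2


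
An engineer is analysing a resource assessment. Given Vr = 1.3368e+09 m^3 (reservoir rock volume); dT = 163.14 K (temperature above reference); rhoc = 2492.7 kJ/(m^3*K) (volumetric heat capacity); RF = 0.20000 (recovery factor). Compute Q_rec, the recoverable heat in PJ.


Step 1: Q_s = Vr*rhoc*dT/1e12 = 1.3368e+09*2492.7*163.14/1e12 = 543.6219 PJ
Step 2: Q_rec = Q_s * RF = 543.6219 * 0.2 = 108.72 PJ
Q_rec = 108.72 PJ


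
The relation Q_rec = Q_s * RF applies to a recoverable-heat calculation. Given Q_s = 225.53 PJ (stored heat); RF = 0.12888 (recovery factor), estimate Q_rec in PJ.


Q_rec = Q_s * RF
Q_rec = 225.53 * 0.12888
Q_rec = 29.066 PJ


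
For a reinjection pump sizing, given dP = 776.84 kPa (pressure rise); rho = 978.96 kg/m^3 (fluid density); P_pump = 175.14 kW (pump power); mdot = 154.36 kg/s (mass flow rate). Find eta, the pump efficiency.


eta = mdot * dP / (rho * P_pump)
eta = 154.36 * 776.84 / (978.96 * 175.14)
eta = 0.69938


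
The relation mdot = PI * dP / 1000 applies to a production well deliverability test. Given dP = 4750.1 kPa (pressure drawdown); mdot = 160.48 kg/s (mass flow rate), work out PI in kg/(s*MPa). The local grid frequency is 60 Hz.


PI = mdot * 1000 / dP
PI = 160.48 * 1000 / 4750.1
PI = 33.785 kg/(s*MPa)


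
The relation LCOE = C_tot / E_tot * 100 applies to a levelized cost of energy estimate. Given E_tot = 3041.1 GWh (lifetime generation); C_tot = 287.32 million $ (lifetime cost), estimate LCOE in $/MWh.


LCOE = C_tot / E_tot * 100
LCOE = 287.32 / 3041.1 * 100
LCOE = 9.447897 cents/kWh
Convert: 9.447897 cents/kWh * 10.0 = 94.479 $/MWh
LCOE = 94.479 $/MWh


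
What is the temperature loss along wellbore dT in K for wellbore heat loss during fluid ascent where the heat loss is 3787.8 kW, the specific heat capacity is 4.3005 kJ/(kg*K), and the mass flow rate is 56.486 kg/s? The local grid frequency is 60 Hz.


dT = Q_loss / (mdot * cp)
dT = 3787.8 / (56.486 * 4.3005)
dT = 15.593 K


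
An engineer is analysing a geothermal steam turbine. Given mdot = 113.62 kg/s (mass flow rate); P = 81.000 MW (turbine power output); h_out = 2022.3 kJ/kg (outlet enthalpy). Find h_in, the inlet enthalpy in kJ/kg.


h_in = h_out + P * 1000 / mdot
h_in = 2022.3 + 81.000 * 1000 / 113.62
h_in = 2735.2 kJ/kg


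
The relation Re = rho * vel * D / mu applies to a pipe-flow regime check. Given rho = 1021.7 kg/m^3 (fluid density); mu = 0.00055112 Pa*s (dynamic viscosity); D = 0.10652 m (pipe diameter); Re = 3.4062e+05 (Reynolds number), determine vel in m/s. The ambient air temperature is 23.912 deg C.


vel = Re * mu / (rho * D)
vel = 3.4062e+05 * 0.00055112 / (1021.7 * 0.10652)
vel = 1.7249 m/s


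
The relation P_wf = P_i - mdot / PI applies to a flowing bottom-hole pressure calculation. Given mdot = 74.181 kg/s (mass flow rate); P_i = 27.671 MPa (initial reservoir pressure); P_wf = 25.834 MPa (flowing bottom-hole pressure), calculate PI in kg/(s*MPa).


PI = mdot / (P_i - P_wf)
PI = 74.181 / (27.671 - 25.834)
PI = 40.382 kg/(s*MPa)


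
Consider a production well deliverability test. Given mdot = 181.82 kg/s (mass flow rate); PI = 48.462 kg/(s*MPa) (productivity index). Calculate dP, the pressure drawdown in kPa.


dP = mdot * 1000 / PI
dP = 181.82 * 1000 / 48.462
dP = 3751.8 kPa


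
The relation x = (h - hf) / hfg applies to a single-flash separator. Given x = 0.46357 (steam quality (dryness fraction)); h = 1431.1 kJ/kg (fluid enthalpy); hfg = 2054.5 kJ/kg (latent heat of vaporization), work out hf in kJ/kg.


hf = h - x * hfg
hf = 1431.1 - 0.46357 * 2054.5
hf = 478.70 kJ/kg


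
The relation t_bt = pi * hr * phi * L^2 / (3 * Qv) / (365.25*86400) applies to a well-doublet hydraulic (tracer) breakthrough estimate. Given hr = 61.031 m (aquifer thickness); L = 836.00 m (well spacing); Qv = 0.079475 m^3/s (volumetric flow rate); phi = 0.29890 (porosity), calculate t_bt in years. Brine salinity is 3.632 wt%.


t_bt = pi * hr * phi * L^2 / (3 * Qv) / (365.25*86400)
t_bt = pi * 61.031 * 0.29890 * 836.00^2 / (3 * 0.079475) / (365.25*86400)
t_bt = 5.3233 years


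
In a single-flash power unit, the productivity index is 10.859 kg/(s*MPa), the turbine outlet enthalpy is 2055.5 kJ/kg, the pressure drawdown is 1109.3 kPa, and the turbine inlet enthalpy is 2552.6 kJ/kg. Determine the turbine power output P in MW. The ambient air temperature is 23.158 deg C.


Step 1: mdot = PI * dP / 1000 = 10.859 * 1109.3 / 1000 = 12.04589 kg/s
Step 2: P = mdot*(h_in - h_out)/1000 = 12.04589*(2552.6 - 2055.5)/1000 = 5.9880 MW
P = 5.9880 MW


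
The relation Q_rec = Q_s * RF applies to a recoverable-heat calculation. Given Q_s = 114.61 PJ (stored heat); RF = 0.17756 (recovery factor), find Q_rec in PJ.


Q_rec = Q_s * RF
Q_rec = 114.61 * 0.17756
Q_rec = 20.350 PJ


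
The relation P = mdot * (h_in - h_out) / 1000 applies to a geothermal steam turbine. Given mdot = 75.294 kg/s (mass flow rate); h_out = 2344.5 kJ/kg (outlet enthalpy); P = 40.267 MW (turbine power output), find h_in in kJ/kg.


h_in = h_out + P * 1000 / mdot
h_in = 2344.5 + 40.267 * 1000 / 75.294
h_in = 2879.3 kJ/kg


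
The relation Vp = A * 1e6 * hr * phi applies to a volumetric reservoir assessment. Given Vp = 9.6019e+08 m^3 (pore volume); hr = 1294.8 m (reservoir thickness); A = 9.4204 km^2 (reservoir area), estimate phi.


phi = Vp / (A * 1e6 * hr)
phi = 9.6019e+08 / (9.4204 * 1e6 * 1294.8)
phi = 0.078720


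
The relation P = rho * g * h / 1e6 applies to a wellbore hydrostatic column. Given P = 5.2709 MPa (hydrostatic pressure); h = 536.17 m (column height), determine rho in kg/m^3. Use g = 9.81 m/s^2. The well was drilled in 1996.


rho = P * 1e6 / (g * h)
rho = 5.2709 * 1e6 / (9.81 * 536.17)
rho = 1002.1 kg/m^3


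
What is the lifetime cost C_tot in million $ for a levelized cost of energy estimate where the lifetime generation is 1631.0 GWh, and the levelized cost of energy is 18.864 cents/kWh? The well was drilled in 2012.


C_tot = LCOE / 100 * E_tot
C_tot = 18.864 / 100 * 1631.0
C_tot = 307.67 million $


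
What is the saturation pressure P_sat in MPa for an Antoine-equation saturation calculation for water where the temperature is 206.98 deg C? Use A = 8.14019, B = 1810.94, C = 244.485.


P_sat = 10^(A - B/(C + T)) / 760 * 0.101325
P_sat = 10^(8.14019 - 1810.94/(244.485 + 206.98)) / 760 * 0.101325
P_sat = 1.7941 MPa


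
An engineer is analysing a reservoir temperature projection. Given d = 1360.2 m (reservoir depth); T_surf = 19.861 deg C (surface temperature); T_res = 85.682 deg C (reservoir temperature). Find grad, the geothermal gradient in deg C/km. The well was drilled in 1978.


grad = (T_res - T_surf) / d * 1000
grad = (85.682 - 19.861) / 1360.2 * 1000
grad = 48.391 deg C/km


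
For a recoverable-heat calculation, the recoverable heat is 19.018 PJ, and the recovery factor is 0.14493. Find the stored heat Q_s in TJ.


Q_s = Q_rec / RF
Q_s = 19.018 / 0.14493
Q_s = 131.2220 PJ
Convert: 131.2220 PJ * 1000.0 = 1.3122e+05 TJ
Q_s = 1.3122e+05 TJ


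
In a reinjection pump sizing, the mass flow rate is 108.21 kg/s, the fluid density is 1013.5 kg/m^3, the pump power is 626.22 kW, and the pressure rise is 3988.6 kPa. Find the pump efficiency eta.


eta = mdot * dP / (rho * P_pump)
eta = 108.21 * 3988.6 / (1013.5 * 626.22)
eta = 0.68004


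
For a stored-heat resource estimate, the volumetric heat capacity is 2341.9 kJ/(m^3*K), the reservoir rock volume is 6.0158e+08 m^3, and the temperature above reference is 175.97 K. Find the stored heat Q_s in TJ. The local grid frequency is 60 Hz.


Q_s = Vr * rhoc * dT / 1e12
Q_s = 6.0158e+08 * 2341.9 * 175.97 / 1e12
Q_s = 247.9136 PJ
Convert: 247.9136 PJ * 1000.0 = 2.4791e+05 TJ
Q_s = 2.4791e+05 TJ


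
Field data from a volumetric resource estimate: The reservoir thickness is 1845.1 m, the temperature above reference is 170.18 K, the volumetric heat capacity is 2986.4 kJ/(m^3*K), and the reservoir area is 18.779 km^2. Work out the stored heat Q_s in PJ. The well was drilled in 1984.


Step 1: Vr = A*1e6*hr = 18.779*1e6*1845.1 = 3.464913e+10 m^3
Step 2: Q_s = Vr*rhoc*dT/1e12 = 3.464913e+10*2986.4*170.18/1e12 = 17610 PJ
Q_s = 17610 PJ


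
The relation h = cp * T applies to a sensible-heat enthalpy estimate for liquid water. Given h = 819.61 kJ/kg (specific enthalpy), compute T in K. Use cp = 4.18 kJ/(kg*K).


T = h / cp
T = 819.61 / 4.18
T = 196.0789 deg C
Convert to K: 196.0789 + 273.15 = 469.23 K
T = 469.23 K


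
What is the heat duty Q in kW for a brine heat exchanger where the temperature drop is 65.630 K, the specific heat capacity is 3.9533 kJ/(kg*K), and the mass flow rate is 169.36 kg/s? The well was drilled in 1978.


Q = mdot * cp * dT / 1000
Q = 169.36 * 3.9533 * 65.630 / 1000
Q = 43.94131 MW
Convert: 43.94131 MW * 1000.0 = 43941 kW
Q = 43941 kW


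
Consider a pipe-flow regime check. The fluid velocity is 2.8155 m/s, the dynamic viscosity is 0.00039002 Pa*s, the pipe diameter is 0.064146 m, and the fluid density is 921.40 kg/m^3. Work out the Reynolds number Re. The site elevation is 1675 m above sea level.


Re = rho * vel * D / mu
Re = 921.40 * 2.8155 * 0.064146 / 0.00039002
Re = 4.2666e+05


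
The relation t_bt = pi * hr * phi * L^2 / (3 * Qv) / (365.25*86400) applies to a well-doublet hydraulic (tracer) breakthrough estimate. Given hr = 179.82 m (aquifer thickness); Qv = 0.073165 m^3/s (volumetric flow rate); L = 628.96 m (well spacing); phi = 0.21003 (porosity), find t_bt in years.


t_bt = pi * hr * phi * L^2 / (3 * Qv) / (365.25*86400)
t_bt = pi * 179.82 * 0.21003 * 628.96^2 / (3 * 0.073165) / (365.25*86400)
t_bt = 6.7762 years


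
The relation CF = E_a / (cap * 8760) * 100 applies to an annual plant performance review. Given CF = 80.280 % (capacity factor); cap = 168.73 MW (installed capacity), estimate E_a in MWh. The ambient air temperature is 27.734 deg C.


E_a = CF / 100 * cap * 8760
E_a = 80.280 / 100 * 168.73 * 8760
E_a = 1.1866e+06 MWh


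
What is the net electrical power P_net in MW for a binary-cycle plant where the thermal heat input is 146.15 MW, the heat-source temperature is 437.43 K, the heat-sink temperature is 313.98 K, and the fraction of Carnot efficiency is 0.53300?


Step 1: eta = (1 - Tc/Th)*f = (1 - 313.98/437.43)*0.533 = 0.1504214
Step 2: P_net = eta * Q_in = 0.1504214 * 146.15 = 21.984 MW
P_net = 21.984 MW


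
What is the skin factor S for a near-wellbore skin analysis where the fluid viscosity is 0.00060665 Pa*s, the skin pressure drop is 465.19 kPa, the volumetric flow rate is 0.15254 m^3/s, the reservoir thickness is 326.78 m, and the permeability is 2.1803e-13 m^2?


S = dP_s * 1000 * 2*pi*k*hr / (q*mu)
S = 465.19 * 1000 * 2*pi*2.1803e-13*326.78 / (0.15254*0.00060665)
S = 2.2504


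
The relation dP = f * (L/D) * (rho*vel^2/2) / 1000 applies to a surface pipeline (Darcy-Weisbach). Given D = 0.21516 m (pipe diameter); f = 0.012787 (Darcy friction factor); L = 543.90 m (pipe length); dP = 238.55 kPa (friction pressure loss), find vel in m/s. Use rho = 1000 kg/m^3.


vel = sqrt(dP*1000*2*D / (f*L*rho))
vel = sqrt(238.55*1000*2*0.21516 / (0.012787*543.90*1000))
vel = 3.8419 m/s


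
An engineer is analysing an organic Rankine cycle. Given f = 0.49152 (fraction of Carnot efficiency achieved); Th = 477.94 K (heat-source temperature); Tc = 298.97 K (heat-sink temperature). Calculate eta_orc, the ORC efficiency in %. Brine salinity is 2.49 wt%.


eta_orc = (1 - Tc/Th) * f * 100
eta_orc = (1 - 298.97/477.94) * 0.49152 * 100
eta_orc = 18.406 %


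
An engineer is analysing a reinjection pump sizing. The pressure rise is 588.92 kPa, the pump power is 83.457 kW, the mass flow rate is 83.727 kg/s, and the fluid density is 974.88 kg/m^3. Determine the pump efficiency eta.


eta = mdot * dP / (rho * P_pump)
eta = 83.727 * 588.92 / (974.88 * 83.457)
eta = 0.60605


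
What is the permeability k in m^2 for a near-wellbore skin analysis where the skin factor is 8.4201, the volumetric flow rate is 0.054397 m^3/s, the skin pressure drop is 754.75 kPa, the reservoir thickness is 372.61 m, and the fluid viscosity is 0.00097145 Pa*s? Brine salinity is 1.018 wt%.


k = S*q*mu / (2*pi*dP_s*1000*hr)
k = 8.4201*0.054397*0.00097145 / (2*pi*754.75*1000*372.61)
k = 2.5181e-13 m^2


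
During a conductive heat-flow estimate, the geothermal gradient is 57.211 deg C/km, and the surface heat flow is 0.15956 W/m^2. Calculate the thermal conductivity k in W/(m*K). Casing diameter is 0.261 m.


k = q * 1000 / grad
k = 0.15956 * 1000 / 57.211
k = 2.7890 W/(m*K)


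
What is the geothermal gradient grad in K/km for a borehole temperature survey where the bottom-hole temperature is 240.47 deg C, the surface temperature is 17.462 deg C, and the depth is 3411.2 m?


grad = (T_d - T_surf) / d * 1000
grad = (240.47 - 17.462) / 3411.2 * 1000
grad = 65.37523 deg C/km
Convert: 65.37523 deg C/km * 1.0 = 65.375 K/km
grad = 65.375 K/km


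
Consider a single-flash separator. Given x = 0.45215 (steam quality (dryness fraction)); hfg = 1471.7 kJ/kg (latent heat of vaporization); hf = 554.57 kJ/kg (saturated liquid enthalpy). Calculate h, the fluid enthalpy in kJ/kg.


h = hf + x * hfg
h = 554.57 + 0.45215 * 1471.7
h = 1220.0 kJ/kg


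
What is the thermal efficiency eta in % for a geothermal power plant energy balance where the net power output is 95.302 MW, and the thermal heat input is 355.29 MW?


eta = W_net / Q_in * 100
eta = 95.302 / 355.29 * 100
eta = 26.824 %


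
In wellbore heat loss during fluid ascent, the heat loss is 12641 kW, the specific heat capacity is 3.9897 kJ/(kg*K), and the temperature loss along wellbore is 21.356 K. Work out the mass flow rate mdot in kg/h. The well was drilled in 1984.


mdot = Q_loss / (cp * dT)
mdot = 12641 / (3.9897 * 21.356)
mdot = 148.3615 kg/s
Convert: 148.3615 kg/s * 3600.0 = 5.3410e+05 kg/h
mdot = 5.3410e+05 kg/h


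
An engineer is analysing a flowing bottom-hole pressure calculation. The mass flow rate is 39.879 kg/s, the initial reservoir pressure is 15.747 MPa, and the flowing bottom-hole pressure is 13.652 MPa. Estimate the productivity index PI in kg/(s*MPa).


PI = mdot / (P_i - P_wf)
PI = 39.879 / (15.747 - 13.652)
PI = 19.035 kg/(s*MPa)


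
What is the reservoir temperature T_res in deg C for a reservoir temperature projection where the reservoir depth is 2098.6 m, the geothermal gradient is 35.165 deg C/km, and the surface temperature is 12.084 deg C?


T_res = T_surf + grad * d / 1000
T_res = 12.084 + 35.165 * 2098.6 / 1000
T_res = 85.881 deg C


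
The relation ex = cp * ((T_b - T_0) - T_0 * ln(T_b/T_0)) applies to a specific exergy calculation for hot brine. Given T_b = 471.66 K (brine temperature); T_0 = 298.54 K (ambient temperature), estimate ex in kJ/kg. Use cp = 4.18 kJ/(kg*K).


ex = cp * ((T_b - T_0) - T_0 * ln(T_b/T_0))
ex = 4.18 * ((471.66 - 298.54) - 298.54 * ln(471.66/298.54))
ex = 152.91 kJ/kg


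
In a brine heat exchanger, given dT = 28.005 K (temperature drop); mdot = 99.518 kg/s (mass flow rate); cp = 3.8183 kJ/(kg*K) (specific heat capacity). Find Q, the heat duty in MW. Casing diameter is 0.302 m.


Q = mdot * cp * dT / 1000
Q = 99.518 * 3.8183 * 28.005 / 1000
Q = 10.642 MW


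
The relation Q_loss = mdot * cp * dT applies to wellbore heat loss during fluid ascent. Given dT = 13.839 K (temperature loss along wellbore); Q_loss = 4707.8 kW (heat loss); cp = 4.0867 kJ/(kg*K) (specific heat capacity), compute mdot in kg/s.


mdot = Q_loss / (cp * dT)
mdot = 4707.8 / (4.0867 * 13.839)
mdot = 83.242 kg/s


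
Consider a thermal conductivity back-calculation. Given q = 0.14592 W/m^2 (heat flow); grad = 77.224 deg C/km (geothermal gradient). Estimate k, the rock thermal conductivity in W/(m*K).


k = q / (grad / 1000)
k = 0.14592 / (77.224 / 1000)
k = 1.8896 W/(m*K)


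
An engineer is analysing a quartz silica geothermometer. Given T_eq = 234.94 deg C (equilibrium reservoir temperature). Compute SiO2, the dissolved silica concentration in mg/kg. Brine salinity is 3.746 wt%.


SiO2 = 10^(5.19 - 1309/(T_eq + 273.15))
SiO2 = 10^(5.19 - 1309/(234.94 + 273.15))
SiO2 = 410.85 mg/kg


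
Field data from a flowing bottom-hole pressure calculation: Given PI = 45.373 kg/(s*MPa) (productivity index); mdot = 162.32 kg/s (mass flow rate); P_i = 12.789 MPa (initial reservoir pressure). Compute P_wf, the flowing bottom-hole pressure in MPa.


P_wf = P_i - mdot / PI
P_wf = 12.789 - 162.32 / 45.373
P_wf = 9.2115 MPa


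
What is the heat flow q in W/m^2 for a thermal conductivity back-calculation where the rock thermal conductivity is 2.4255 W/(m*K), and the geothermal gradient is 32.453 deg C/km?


q = k * grad / 1000
q = 2.4255 * 32.453 / 1000
q = 0.078715 W/m^2


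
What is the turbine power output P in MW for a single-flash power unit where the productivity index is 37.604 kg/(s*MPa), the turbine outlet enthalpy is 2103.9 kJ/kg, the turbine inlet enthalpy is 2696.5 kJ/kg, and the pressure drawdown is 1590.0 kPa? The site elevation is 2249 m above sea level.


Step 1: mdot = PI * dP / 1000 = 37.604 * 1590.0 / 1000 = 59.79036 kg/s
Step 2: P = mdot*(h_in - h_out)/1000 = 59.79036*(2696.5 - 2103.9)/1000 = 35.432 MW
P = 35.432 MW


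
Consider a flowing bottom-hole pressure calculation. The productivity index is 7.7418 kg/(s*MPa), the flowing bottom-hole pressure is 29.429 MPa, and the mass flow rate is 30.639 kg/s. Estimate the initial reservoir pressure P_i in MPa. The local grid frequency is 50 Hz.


P_i = P_wf + mdot / PI
P_i = 29.429 + 30.639 / 7.7418
P_i = 33.387 MPa


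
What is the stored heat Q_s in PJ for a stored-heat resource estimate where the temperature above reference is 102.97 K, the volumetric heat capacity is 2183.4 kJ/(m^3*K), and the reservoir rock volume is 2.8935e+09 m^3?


Q_s = Vr * rhoc * dT / 1e12
Q_s = 2.8935e+09 * 2183.4 * 102.97 / 1e12
Q_s = 650.53 PJ


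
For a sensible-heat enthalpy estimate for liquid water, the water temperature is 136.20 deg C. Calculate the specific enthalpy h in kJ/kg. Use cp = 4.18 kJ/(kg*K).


h = cp * T
h = 4.18 * 136.20
h = 569.32 kJ/kg


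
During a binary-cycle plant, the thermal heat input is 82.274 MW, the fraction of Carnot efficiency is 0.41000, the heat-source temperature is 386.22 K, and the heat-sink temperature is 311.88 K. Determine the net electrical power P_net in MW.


Step 1: eta = (1 - Tc/Th)*f = (1 - 311.88/386.22)*0.41 = 0.07891720
Step 2: P_net = eta * Q_in = 0.07891720 * 82.274 = 6.4928 MW
P_net = 6.4928 MW


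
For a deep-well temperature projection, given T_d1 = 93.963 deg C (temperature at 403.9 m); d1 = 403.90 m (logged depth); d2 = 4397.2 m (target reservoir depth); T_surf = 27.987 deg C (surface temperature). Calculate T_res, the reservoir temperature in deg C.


Step 1: grad = (T_d1 - T_surf)/d1 * 1000 = (93.963 - 27.987)/403.9 * 1000 = 163.3474 deg C/km
Step 2: T_res = T_surf + grad*d2/1000 = 27.987 + 163.3474*4397.2/1000 = 746.26 deg C
T_res = 746.26 deg C


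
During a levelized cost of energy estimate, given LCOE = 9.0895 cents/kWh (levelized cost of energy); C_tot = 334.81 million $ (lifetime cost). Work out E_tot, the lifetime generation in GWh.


E_tot = C_tot / LCOE * 100
E_tot = 334.81 / 9.0895 * 100
E_tot = 3683.5 GWh


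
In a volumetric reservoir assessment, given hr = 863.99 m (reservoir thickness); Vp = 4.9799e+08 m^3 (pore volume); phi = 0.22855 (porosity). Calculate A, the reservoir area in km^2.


A = Vp / (1e6 * hr * phi)
A = 4.9799e+08 / (1e6 * 863.99 * 0.22855)
A = 2.5219 km^2


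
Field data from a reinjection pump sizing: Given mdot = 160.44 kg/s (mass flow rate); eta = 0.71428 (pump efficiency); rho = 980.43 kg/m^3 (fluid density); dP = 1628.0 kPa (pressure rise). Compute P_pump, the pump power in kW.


P_pump = mdot * dP / (rho * eta)
P_pump = 160.44 * 1628.0 / (980.43 * 0.71428)
P_pump = 372.98 kW


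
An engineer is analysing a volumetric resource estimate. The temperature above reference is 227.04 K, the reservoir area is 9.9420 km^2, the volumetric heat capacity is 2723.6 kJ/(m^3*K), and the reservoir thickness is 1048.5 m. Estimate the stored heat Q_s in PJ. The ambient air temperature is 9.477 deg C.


Step 1: Vr = A*1e6*hr = 9.942*1e6*1048.5 = 1.042419e+10 m^3
Step 2: Q_s = Vr*rhoc*dT/1e12 = 1.042419e+10*2723.6*227.04/1e12 = 6446.0 PJ
Q_s = 6446.0 PJ


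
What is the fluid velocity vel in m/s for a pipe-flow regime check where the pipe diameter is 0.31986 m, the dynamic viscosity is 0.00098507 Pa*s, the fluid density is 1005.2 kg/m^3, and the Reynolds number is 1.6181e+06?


vel = Re * mu / (rho * D)
vel = 1.6181e+06 * 0.00098507 / (1005.2 * 0.31986)
vel = 4.9575 m/s


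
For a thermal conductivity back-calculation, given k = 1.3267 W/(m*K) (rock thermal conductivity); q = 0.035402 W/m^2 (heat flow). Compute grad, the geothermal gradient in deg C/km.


grad = q / k * 1000
grad = 0.035402 / 1.3267 * 1000
grad = 26.684 deg C/km


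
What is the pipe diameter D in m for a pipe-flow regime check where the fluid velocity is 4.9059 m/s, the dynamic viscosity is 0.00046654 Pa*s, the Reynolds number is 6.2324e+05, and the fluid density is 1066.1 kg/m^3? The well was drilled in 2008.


D = Re * mu / (rho * vel)
D = 6.2324e+05 * 0.00046654 / (1066.1 * 4.9059)
D = 0.055594 m


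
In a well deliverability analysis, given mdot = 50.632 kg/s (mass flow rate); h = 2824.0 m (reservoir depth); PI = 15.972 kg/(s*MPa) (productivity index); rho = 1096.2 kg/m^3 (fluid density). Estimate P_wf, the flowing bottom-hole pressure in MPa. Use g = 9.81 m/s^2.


Step 1: P_i = rho*g*h/1e6 = 1096.2*9.81*2824.0/1e6 = 30.36851 MPa
Step 2: P_wf = P_i - mdot/PI = 30.36851 - 50.632/15.972 = 27.198 MPa
P_wf = 27.198 MPa
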